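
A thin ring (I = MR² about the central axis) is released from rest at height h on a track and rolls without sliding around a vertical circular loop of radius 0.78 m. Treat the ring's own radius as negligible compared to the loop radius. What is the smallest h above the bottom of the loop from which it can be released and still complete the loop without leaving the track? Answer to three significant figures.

With I = MR², the ratio k = I/(MR²) is 1.
At the top, contact is just lost when gravity alone supplies the centripetal force: Mg = Mv_top²/r, i.e. v_top² = gr.
With ω = v/R, the kinetic energy at speed v is ½(1+k)Mv² = Mv².
Energy conservation from release (height h) to the top (height 2r): Mgh = Mg(2r) + M·gr.
Thus h_min = 2r + (1+k)r/2 = r(2 + 2/2) = 0.78 × 3 ≈ 2.34 m.

h_min ≈ 2.34 m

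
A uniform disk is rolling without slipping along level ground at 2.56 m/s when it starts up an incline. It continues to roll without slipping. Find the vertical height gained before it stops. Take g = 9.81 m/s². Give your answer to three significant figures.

Here I = (1/2)MR², so the shape factor k = I/(MR²) = 0.5.
Since it rolls without slipping, ω = v/R and KE = ½Mv² + ½Iω² = ½(1+k)Mv² = (3/4)Mv².
At the top the kinetic energy is zero, so (3/4)Mv₀² = Mgh.
Thus h = (1+k)v₀²/(2g) = 1.5 × 2.56² / (2 × 9.81) ≈ 0.501 m.

h ≈ 0.501 m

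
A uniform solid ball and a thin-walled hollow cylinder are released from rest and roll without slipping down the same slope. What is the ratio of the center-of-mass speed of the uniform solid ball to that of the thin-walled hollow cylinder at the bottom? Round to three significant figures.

Each satisfies Mgh = ½(1+k)Mv² with k = I/(MR²), so v ∝ 1/√(1+k).
For the uniform solid ball k = 0.4; for the thin-walled hollow cylinder k = 1.
v₁/v₂ = √((1+k₂)/(1+k₁)) = √(2/1.4) ≈ 1.20.

v_ratio ≈ 1.20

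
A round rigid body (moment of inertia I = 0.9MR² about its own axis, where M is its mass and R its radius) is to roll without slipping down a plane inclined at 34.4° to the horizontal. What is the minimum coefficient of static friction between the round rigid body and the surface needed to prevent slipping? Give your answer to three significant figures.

The moment of inertia is 0.9MR², giving k ≡ I/(MR²) = 0.9.
Along the incline Mg sinθ − f = Ma, and torque about the center fR = Iα = kMR²(a/R) gives f = kMa.
These give a = g sinθ/(1+k) and the required friction f = kMg sinθ/(1+k).
With N = Mg cosθ, the no-slip condition f ≤ μN gives μ_min = f/N = k tanθ/(1+k).
μ_min = 0.9 × tan34.4° / 1.9 ≈ 0.324.

μ_min ≈ 0.324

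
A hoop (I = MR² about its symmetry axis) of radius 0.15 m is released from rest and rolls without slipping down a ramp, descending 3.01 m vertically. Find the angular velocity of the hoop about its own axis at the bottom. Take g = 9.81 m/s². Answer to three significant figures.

ω ≈ 36.2 rad/s

With I = MR², the ratio k = I/(MR²) is 1.
Pure rolling means v = ωR; then KE = ½Mv² + ½I(v/R)² = ½(1+k)Mv² = Mv².
Energy conservation Mgh = ½(1+k)Mv² gives v = √(2gh/(1+k)) = √(2 × 9.81 × 3.01 / 2) = 5.434 m/s.
The angular speed follows from ω = v/R = 5.434/0.15 ≈ 36.2 rad/s.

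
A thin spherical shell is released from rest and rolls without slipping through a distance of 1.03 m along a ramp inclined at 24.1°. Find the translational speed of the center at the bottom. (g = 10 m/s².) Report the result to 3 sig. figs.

Here I = (2/3)MR², so the shape factor k = I/(MR²) = 2/3.
Rolling without slipping gives ω = v/R, so the total kinetic energy is ½Mv² + ½Iω² = ½(1+k)Mv² = (5/6)Mv².
The vertical drop is h = L sinθ = 1.03 × sin24.1° = 0.4206 m.
Energy conservation: Mgh = (5/6)Mv², so v = √(2gh/(1+k)) = √(2 × 10 × 0.4206 / 1.667) ≈ 2.25 m/s.

v ≈ 2.25 m/s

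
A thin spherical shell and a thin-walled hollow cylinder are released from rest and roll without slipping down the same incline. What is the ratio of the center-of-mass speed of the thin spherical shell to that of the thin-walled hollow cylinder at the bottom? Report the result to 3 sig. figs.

Each satisfies Mgh = ½(1+k)Mv² with k = I/(MR²), so v ∝ 1/√(1+k).
For the thin spherical shell k = 2/3; for the thin-walled hollow cylinder k = 1.
v₁/v₂ = √((1+k₂)/(1+k₁)) = √(2/1.667) ≈ 1.10.

v_ratio ≈ 1.10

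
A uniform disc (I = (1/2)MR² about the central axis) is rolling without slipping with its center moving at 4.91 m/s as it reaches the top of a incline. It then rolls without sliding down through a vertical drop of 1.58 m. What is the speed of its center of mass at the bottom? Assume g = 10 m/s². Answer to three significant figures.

v ≈ 6.72 m/s

With I = (1/2)MR², the ratio k = I/(MR²) is 0.5.
Rolling without slipping gives ω = v/R, so the total kinetic energy is ½Mv² + ½Iω² = ½(1+k)Mv² = (3/4)Mv².
Energy conservation: (3/4)Mv₀² + Mgh = (3/4)Mv², so v² = v₀² + 2gh/(1+k).
v = √(4.91² + 2×10×1.58/1.5) = √45.17 ≈ 6.72 m/s.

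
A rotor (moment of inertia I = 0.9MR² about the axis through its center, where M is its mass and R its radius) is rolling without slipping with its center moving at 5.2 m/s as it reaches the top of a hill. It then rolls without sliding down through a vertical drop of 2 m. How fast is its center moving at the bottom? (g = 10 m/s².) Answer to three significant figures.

For this body I = 0.9MR², i.e. k = I/(MR²) = 0.9.
Since it rolls without slipping, ω = v/R and KE = ½Mv² + ½Iω² = ½(1+k)Mv² = (19/20)Mv².
Energy conservation: (19/20)Mv₀² + Mgh = (19/20)Mv², so v² = v₀² + 2gh/(1+k).
v = √(5.2² + 2×10×2/1.9) = √48.09 ≈ 6.93 m/s.

v ≈ 6.93 m/s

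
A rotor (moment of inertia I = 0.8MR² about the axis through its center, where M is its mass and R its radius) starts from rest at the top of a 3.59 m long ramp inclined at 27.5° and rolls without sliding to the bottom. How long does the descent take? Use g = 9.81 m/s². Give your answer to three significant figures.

Here I = 0.8MR², so the shape factor k = I/(MR²) = 0.8.
Along the incline Mg sinθ − f = Ma, and torque about the center fR = Iα = kMR²(a/R) gives f = kMa.
Hence a = g sinθ/(1+k) = 9.81×sin27.5°/1.8 = 2.517 m/s².
Starting from rest, L = ½at², so t = √(2L/a) = √(2×3.59/2.517) ≈ 1.69 s.

t ≈ 1.69 s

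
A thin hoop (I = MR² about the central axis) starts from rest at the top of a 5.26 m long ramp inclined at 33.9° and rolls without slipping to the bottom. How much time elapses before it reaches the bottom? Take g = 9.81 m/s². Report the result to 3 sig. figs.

t ≈ 1.96 s

Here I = MR², so the shape factor k = I/(MR²) = 1.
Along the incline Mg sinθ − f = Ma, and torque about the center fR = Iα = kMR²(a/R) gives f = kMa.
Hence a = g sinθ/(1+k) = 9.81×sin33.9°/2 = 2.736 m/s².
Starting from rest, L = ½at², so t = √(2L/a) = √(2×5.26/2.736) ≈ 1.96 s.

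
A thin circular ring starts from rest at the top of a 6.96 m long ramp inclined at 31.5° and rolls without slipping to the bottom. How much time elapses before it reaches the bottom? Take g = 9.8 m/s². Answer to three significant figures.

t ≈ 2.33 s

For this body I = MR², i.e. k = I/(MR²) = 1.
Newton's second law down the slope: Mg sinθ − f = Ma. The torque equation fR = Iα (with α = a/R) gives f = kMa.
Hence a = g sinθ/(1+k) = 9.8×sin31.5°/2 = 2.56 m/s².
Starting from rest, L = ½at², so t = √(2L/a) = √(2×6.96/2.56) ≈ 2.33 s.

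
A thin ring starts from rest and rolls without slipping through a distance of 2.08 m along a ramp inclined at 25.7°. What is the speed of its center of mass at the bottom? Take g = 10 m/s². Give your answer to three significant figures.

Here I = MR², so the shape factor k = I/(MR²) = 1.
The rolling condition ω = v/R makes the rotational term ½I(v/R)² = ½kMv², so KE_total = ½(1+k)Mv² = Mv².
The vertical drop is h = L sinθ = 2.08 × sin25.7° = 0.902 m.
Setting Mgh = Mv² gives v = √(2gh/(1+k)) = √(2·10·0.902/2) ≈ 3.00 m/s.

v ≈ 3.00 m/s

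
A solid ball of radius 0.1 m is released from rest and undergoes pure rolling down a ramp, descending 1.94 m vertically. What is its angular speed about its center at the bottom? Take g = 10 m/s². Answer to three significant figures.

ω ≈ 52.6 rad/s

With I = (2/5)MR², the ratio k = I/(MR²) is 0.4.
Pure rolling means v = ωR; then KE = ½Mv² + ½I(v/R)² = ½(1+k)Mv² = (7/10)Mv².
Energy conservation Mgh = ½(1+k)Mv² gives v = √(2gh/(1+k)) = √(2 × 10 × 1.94 / 1.4) = 5.264 m/s.
The angular speed follows from ω = v/R = 5.264/0.1 ≈ 52.6 rad/s.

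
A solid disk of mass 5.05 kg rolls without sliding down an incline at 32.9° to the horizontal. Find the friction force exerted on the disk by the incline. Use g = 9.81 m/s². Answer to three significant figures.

For this body I = (1/2)MR², i.e. k = I/(MR²) = 0.5.
Along the incline Mg sinθ − f = Ma, and torque about the center fR = Iα = kMR²(a/R) gives f = kMa.
Combining, a = g sinθ/(1+k) and f = kMa = kMg sinθ/(1+k).
f = 0.5 × 5.05 × 9.81 × sin32.9° / 1.5 ≈ 8.97 N.

f ≈ 8.97 N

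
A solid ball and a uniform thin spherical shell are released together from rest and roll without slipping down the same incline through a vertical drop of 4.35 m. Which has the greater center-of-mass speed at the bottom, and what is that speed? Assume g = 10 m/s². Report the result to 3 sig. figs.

the solid ball, at v ≈ 7.88 m/s

For rolling without slipping, Mgh = ½(1+k)Mv² where k = I/(MR²), so v = √(2gh/(1+k)).
Solid ball: k = 0.4, giving v = √(2×10×4.35/1.4) = 7.883 m/s.
Uniform thin spherical shell: k = 2/3, giving v = √(2×10×4.35/1.667) = 7.225 m/s.
The smaller k wins: the solid ball, at ≈ 7.88 m/s.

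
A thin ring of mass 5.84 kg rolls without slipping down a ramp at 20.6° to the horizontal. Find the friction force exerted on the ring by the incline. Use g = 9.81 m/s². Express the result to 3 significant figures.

f ≈ 10.1 N

Here I = MR², so the shape factor k = I/(MR²) = 1.
Along the incline Mg sinθ − f = Ma, and torque about the center fR = Iα = kMR²(a/R) gives f = kMa.
Combining, a = g sinθ/(1+k) and f = kMa = kMg sinθ/(1+k).
f = 1 × 5.84 × 9.81 × sin20.6° / 2 ≈ 10.1 N.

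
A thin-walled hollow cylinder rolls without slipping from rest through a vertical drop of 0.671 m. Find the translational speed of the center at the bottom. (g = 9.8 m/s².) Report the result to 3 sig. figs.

v ≈ 2.56 m/s

Here I = MR², so the shape factor k = I/(MR²) = 1.
Pure rolling means v = ωR; then KE = ½Mv² + ½I(v/R)² = ½(1+k)Mv² = Mv².
Energy conservation: Mgh = Mv², so v = √(2gh/(1+k)) = √(2 × 9.8 × 0.671 / 2) ≈ 2.56 m/s.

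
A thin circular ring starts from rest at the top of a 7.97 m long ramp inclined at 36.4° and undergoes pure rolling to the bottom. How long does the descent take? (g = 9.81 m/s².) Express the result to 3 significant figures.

Here I = MR², so the shape factor k = I/(MR²) = 1.
Newton's second law down the slope: Mg sinθ − f = Ma. The torque equation fR = Iα (with α = a/R) gives f = kMa.
Hence a = g sinθ/(1+k) = 9.81×sin36.4°/2 = 2.911 m/s².
With constant a from rest, t = √(2L/a) = √(2·7.97/2.911) ≈ 2.34 s.

t ≈ 2.34 s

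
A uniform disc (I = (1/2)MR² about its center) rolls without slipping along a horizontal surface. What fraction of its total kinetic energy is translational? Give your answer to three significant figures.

For this body I = (1/2)MR², i.e. k = I/(MR²) = 0.5.
With ω = v/R, KE_trans = ½Mv² and KE_rot = ½Iω² = ½kMv², so KE_total = ½(1+k)Mv².
The translational fraction is therefore 1/(1+k) = 1/1.5 ≈ 0.667.

fraction ≈ 0.667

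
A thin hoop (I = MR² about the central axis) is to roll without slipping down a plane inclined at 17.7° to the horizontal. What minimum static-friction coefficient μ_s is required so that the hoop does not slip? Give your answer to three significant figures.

μ_min ≈ 0.160

Here I = MR², so the shape factor k = I/(MR²) = 1.
Newton's second law down the slope: Mg sinθ − f = Ma. The torque equation fR = Iα (with α = a/R) gives f = kMa.
These give a = g sinθ/(1+k) and the required friction f = kMg sinθ/(1+k).
The normal force is N = Mg cosθ, so μ_min = f/N = k tanθ/(1+k).
μ_min = 1 × tan17.7° / 2 ≈ 0.160.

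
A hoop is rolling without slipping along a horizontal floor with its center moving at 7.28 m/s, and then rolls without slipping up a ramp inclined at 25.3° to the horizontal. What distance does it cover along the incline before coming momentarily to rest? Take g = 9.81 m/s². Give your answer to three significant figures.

d ≈ 12.6 m

The moment of inertia is MR², giving k ≡ I/(MR²) = 1.
Rolling without slipping gives ω = v/R, so the total kinetic energy is ½Mv² + ½Iω² = ½(1+k)Mv² = Mv².
Setting this equal to Mgh gives the vertical rise h = (1+k)v₀²/(2g) = 2×7.28²/(2×9.81) = 5.402 m.
The distance along the slope is d = h/sinθ = 5.402/sin25.3° ≈ 12.6 m.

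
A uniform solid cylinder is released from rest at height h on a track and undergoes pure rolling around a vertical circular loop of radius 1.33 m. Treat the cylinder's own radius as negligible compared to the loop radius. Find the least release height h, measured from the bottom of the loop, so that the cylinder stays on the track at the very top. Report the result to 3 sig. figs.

Here I = (1/2)MR², so the shape factor k = I/(MR²) = 0.5.
At the top, contact is just lost when gravity alone supplies the centripetal force: Mg = Mv_top²/r, i.e. v_top² = gr.
With ω = v/R, the kinetic energy at speed v is ½(1+k)Mv² = (3/4)Mv².
Energy conservation from release (height h) to the top (height 2r): Mgh = Mg(2r) + (3/4)M·gr.
Thus h_min = 2r + (1+k)r/2 = r(2 + 1.5/2) = 1.33 × 2.75 ≈ 3.66 m.

h_min ≈ 3.66 m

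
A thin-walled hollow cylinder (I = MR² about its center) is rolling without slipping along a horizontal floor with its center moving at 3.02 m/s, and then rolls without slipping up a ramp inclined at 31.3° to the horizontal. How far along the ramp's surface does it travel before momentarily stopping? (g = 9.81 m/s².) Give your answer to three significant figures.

d ≈ 1.79 m

Here I = MR², so the shape factor k = I/(MR²) = 1.
Since it rolls without slipping, ω = v/R and KE = ½Mv² + ½Iω² = ½(1+k)Mv² = Mv².
Setting this equal to Mgh gives the vertical rise h = (1+k)v₀²/(2g) = 2×3.02²/(2×9.81) = 0.9297 m.
The distance along the slope is d = h/sinθ = 0.9297/sin31.3° ≈ 1.79 m.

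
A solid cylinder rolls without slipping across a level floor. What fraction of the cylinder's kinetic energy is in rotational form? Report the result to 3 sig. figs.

For this body I = (1/2)MR², i.e. k = I/(MR²) = 0.5.
With ω = v/R, KE_trans = ½Mv² and KE_rot = ½Iω² = ½kMv², so KE_total = ½(1+k)Mv².
The rotational fraction is therefore k/(1+k) = 0.5/1.5 ≈ 0.333.

fraction ≈ 0.333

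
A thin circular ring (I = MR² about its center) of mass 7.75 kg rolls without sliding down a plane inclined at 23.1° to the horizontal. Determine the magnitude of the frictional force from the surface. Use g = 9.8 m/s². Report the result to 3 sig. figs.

f ≈ 14.9 N

For this body I = MR², i.e. k = I/(MR²) = 1.
Newton's second law down the slope: Mg sinθ − f = Ma. The torque equation fR = Iα (with α = a/R) gives f = kMa.
Combining, a = g sinθ/(1+k) and f = kMa = kMg sinθ/(1+k).
f = 1 × 7.75 × 9.8 × sin23.1° / 2 ≈ 14.9 N.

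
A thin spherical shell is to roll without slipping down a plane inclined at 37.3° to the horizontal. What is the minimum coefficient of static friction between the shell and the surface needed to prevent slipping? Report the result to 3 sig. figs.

μ_min ≈ 0.305

With I = (2/3)MR², the ratio k = I/(MR²) is 2/3.
Newton's second law down the slope: Mg sinθ − f = Ma. The torque equation fR = Iα (with α = a/R) gives f = kMa.
These give a = g sinθ/(1+k) and the required friction f = kMg sinθ/(1+k).
The normal force is N = Mg cosθ, so μ_min = f/N = k tanθ/(1+k).
μ_min = (2/3) × tan37.3° / 1.667 ≈ 0.305.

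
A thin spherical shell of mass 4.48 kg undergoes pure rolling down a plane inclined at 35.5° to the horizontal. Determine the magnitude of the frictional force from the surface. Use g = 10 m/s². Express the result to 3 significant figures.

f ≈ 10.4 N

The moment of inertia is (2/3)MR², giving k ≡ I/(MR²) = 2/3.
Translational: Mg sinθ − f = Ma. Rotational about the CM: fR = Iα = kMRa, so f = kMa.
Combining, a = g sinθ/(1+k) and f = kMa = kMg sinθ/(1+k).
f = (2/3) × 4.48 × 10 × sin35.5° / 1.667 ≈ 10.4 N.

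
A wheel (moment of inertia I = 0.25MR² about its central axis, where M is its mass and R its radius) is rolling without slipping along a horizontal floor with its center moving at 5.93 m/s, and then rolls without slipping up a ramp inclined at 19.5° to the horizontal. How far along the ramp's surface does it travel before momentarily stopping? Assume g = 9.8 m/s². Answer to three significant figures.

Here I = 0.25MR², so the shape factor k = I/(MR²) = 0.25.
The rolling condition ω = v/R makes the rotational term ½I(v/R)² = ½kMv², so KE_total = ½(1+k)Mv² = (5/8)Mv².
Setting this equal to Mgh gives the vertical rise h = (1+k)v₀²/(2g) = 1.25×5.93²/(2×9.8) = 2.243 m.
The distance along the slope is d = h/sinθ = 2.243/sin19.5° ≈ 6.72 m.

d ≈ 6.72 m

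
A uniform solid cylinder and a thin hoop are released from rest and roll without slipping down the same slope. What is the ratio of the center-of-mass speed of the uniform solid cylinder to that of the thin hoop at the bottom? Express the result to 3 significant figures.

v_ratio ≈ 1.15

Each satisfies Mgh = ½(1+k)Mv² with k = I/(MR²), so v ∝ 1/√(1+k).
For the uniform solid cylinder k = 0.5; for the thin hoop k = 1.
v₁/v₂ = √((1+k₂)/(1+k₁)) = √(2/1.5) ≈ 1.15.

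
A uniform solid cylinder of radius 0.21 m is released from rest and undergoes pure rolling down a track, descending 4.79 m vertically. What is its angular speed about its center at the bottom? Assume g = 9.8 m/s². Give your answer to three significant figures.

With I = (1/2)MR², the ratio k = I/(MR²) is 0.5.
The rolling condition ω = v/R makes the rotational term ½I(v/R)² = ½kMv², so KE_total = ½(1+k)Mv² = (3/4)Mv².
Energy conservation Mgh = ½(1+k)Mv² gives v = √(2gh/(1+k)) = √(2 × 9.8 × 4.79 / 1.5) = 7.911 m/s.
Then ω = v/R = 7.911 / 0.21 ≈ 37.7 rad/s.

ω ≈ 37.7 rad/s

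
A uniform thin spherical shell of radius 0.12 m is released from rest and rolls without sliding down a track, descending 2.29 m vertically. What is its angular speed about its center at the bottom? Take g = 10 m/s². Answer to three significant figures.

Here I = (2/3)MR², so the shape factor k = I/(MR²) = 2/3.
Pure rolling means v = ωR; then KE = ½Mv² + ½I(v/R)² = ½(1+k)Mv² = (5/6)Mv².
Energy conservation Mgh = ½(1+k)Mv² gives v = √(2gh/(1+k)) = √(2 × 10 × 2.29 / 1.667) = 5.242 m/s.
Then ω = v/R = 5.242 / 0.12 ≈ 43.7 rad/s.

ω ≈ 43.7 rad/s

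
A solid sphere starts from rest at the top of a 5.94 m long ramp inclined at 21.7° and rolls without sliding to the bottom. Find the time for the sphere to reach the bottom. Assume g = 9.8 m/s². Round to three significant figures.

Here I = (2/5)MR², so the shape factor k = I/(MR²) = 0.4.
Translational: Mg sinθ − f = Ma. Rotational about the CM: fR = Iα = kMRa, so f = kMa.
Hence a = g sinθ/(1+k) = 9.8×sin21.7°/1.4 = 2.588 m/s².
With constant a from rest, t = √(2L/a) = √(2·5.94/2.588) ≈ 2.14 s.

t ≈ 2.14 s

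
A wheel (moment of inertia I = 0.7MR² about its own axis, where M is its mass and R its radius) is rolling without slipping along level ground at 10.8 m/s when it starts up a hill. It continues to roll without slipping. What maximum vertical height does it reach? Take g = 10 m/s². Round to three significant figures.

Here I = 0.7MR², so the shape factor k = I/(MR²) = 0.7.
The rolling condition ω = v/R makes the rotational term ½I(v/R)² = ½kMv², so KE_total = ½(1+k)Mv² = (17/20)Mv².
All of this converts to potential energy at the highest point: (17/20)Mv₀² = Mgh.
Thus h = (1+k)v₀²/(2g) = 1.7 × 10.8² / (2 × 10) ≈ 9.91 m.

h ≈ 9.91 m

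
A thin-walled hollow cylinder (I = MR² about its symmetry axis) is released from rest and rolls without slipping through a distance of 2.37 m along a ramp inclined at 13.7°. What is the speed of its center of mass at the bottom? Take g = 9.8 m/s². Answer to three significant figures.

For this body I = MR², i.e. k = I/(MR²) = 1.
Rolling without slipping gives ω = v/R, so the total kinetic energy is ½Mv² + ½Iω² = ½(1+k)Mv² = Mv².
The vertical drop is h = L sinθ = 2.37 × sin13.7° = 0.5613 m.
Energy conservation: Mgh = Mv², so v = √(2gh/(1+k)) = √(2 × 9.8 × 0.5613 / 2) ≈ 2.35 m/s.

v ≈ 2.35 m/s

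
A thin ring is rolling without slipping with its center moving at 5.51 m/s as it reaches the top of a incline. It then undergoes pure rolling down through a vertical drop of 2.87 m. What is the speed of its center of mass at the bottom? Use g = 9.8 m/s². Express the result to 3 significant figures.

With I = MR², the ratio k = I/(MR²) is 1.
Since it rolls without slipping, ω = v/R and KE = ½Mv² + ½Iω² = ½(1+k)Mv² = Mv².
Conserving energy between top and bottom: Mv² = Mv₀² + Mgh, hence v² = v₀² + 2gh/(1+k).
v = √(5.51² + 2×9.8×2.87/2) = √58.49 ≈ 7.65 m/s.

v ≈ 7.65 m/s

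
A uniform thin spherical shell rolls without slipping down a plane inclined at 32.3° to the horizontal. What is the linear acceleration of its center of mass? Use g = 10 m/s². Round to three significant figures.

For this body I = (2/3)MR², i.e. k = I/(MR²) = 2/3.
Newton's second law down the slope: Mg sinθ − f = Ma. The torque equation fR = Iα (with α = a/R) gives f = kMa.
Eliminating f: Mg sinθ = (1+k)Ma, so a = g sinθ/(1+k) = 10 × sin32.3° / 1.667 ≈ 3.21 m/s².

a ≈ 3.21 m/s²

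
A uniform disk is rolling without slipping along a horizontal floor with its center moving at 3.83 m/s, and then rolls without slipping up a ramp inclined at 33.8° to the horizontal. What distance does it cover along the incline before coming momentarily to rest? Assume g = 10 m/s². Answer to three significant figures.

With I = (1/2)MR², the ratio k = I/(MR²) is 0.5.
Pure rolling means v = ωR; then KE = ½Mv² + ½I(v/R)² = ½(1+k)Mv² = (3/4)Mv².
Setting this equal to Mgh gives the vertical rise h = (1+k)v₀²/(2g) = 1.5×3.83²/(2×10) = 1.1 m.
Along the incline, d = h/sinθ = 1.1/sin33.8° ≈ 1.98 m.

d ≈ 1.98 m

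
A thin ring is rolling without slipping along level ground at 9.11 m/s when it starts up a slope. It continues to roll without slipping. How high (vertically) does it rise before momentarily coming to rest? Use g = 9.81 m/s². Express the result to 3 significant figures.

With I = MR², the ratio k = I/(MR²) is 1.
The rolling condition ω = v/R makes the rotational term ½I(v/R)² = ½kMv², so KE_total = ½(1+k)Mv² = Mv².
At the top the kinetic energy is zero, so Mv₀² = Mgh.
Thus h = (1+k)v₀²/(2g) = 2 × 9.11² / (2 × 9.81) ≈ 8.46 m.

h ≈ 8.46 m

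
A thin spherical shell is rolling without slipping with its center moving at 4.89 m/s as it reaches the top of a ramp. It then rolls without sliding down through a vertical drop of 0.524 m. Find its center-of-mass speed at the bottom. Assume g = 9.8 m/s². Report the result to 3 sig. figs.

v ≈ 5.48 m/s

The moment of inertia is (2/3)MR², giving k ≡ I/(MR²) = 2/3.
Since it rolls without slipping, ω = v/R and KE = ½Mv² + ½Iω² = ½(1+k)Mv² = (5/6)Mv².
Energy conservation: (5/6)Mv₀² + Mgh = (5/6)Mv², so v² = v₀² + 2gh/(1+k).
v = √(4.89² + 2×9.8×0.524/1.667) = √30.07 ≈ 5.48 m/s.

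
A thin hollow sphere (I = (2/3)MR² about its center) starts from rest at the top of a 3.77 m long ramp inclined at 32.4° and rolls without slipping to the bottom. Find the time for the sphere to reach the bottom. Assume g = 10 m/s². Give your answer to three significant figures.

t ≈ 1.53 s

For this body I = (2/3)MR², i.e. k = I/(MR²) = 2/3.
Newton's second law down the slope: Mg sinθ − f = Ma. The torque equation fR = Iα (with α = a/R) gives f = kMa.
Hence a = g sinθ/(1+k) = 10×sin32.4°/1.667 = 3.215 m/s².
With constant a from rest, t = √(2L/a) = √(2·3.77/3.215) ≈ 1.53 s.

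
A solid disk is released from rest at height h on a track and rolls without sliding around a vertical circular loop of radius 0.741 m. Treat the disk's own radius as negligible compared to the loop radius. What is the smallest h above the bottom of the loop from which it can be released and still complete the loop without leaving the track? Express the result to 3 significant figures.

With I = (1/2)MR², the ratio k = I/(MR²) is 0.5.
At the top of the loop, the minimum-contact condition is Mg = Mv_top²/r, so v_top² = gr.
With ω = v/R, the kinetic energy at speed v is ½(1+k)Mv² = (3/4)Mv².
Energy conservation from release (height h) to the top (height 2r): Mgh = Mg(2r) + (3/4)M·gr.
Thus h_min = 2r + (1+k)r/2 = r(2 + 1.5/2) = 0.741 × 2.75 ≈ 2.04 m.

h_min ≈ 2.04 m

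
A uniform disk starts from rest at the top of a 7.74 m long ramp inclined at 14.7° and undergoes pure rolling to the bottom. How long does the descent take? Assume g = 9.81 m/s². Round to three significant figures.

t ≈ 3.05 s

With I = (1/2)MR², the ratio k = I/(MR²) is 0.5.
Translational: Mg sinθ − f = Ma. Rotational about the CM: fR = Iα = kMRa, so f = kMa.
Hence a = g sinθ/(1+k) = 9.81×sin14.7°/1.5 = 1.66 m/s².
Starting from rest, L = ½at², so t = √(2L/a) = √(2×7.74/1.66) ≈ 3.05 s.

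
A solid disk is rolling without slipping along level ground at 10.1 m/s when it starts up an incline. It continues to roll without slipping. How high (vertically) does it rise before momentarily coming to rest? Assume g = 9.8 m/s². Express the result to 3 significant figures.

Here I = (1/2)MR², so the shape factor k = I/(MR²) = 0.5.
Pure rolling means v = ωR; then KE = ½Mv² + ½I(v/R)² = ½(1+k)Mv² = (3/4)Mv².
At the top the kinetic energy is zero, so (3/4)Mv₀² = Mgh.
Thus h = (1+k)v₀²/(2g) = 1.5 × 10.1² / (2 × 9.8) ≈ 7.81 m.

h ≈ 7.81 m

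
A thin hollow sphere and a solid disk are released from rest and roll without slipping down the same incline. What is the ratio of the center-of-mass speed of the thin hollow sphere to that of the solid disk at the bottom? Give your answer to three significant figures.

v_ratio ≈ 0.949

Each satisfies Mgh = ½(1+k)Mv² with k = I/(MR²), so v ∝ 1/√(1+k).
For the thin hollow sphere k = 2/3; for the solid disk k = 0.5.
v₁/v₂ = √((1+k₂)/(1+k₁)) = √(1.5/1.667) ≈ 0.949.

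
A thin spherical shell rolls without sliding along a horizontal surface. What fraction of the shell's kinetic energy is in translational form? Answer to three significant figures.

fraction ≈ 0.600

With I = (2/3)MR², the ratio k = I/(MR²) is 2/3.
With ω = v/R, KE_trans = ½Mv² and KE_rot = ½Iω² = ½kMv², so KE_total = ½(1+k)Mv².
The translational fraction is therefore 1/(1+k) = 1/1.667 ≈ 0.600.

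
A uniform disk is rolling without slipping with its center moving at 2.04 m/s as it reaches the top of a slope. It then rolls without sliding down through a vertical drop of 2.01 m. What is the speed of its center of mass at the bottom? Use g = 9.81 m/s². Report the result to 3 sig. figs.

v ≈ 5.52 m/s

Here I = (1/2)MR², so the shape factor k = I/(MR²) = 0.5.
Since it rolls without slipping, ω = v/R and KE = ½Mv² + ½Iω² = ½(1+k)Mv² = (3/4)Mv².
Conserving energy between top and bottom: (3/4)Mv² = (3/4)Mv₀² + Mgh, hence v² = v₀² + 2gh/(1+k).
v = √(2.04² + 2×9.81×2.01/1.5) = √30.45 ≈ 5.52 m/s.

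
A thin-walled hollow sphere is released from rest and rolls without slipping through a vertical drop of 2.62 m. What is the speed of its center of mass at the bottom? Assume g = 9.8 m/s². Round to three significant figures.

The moment of inertia is (2/3)MR², giving k ≡ I/(MR²) = 2/3.
Rolling without slipping gives ω = v/R, so the total kinetic energy is ½Mv² + ½Iω² = ½(1+k)Mv² = (5/6)Mv².
Setting Mgh = (5/6)Mv² gives v = √(2gh/(1+k)) = √(2·9.8·2.62/1.667) ≈ 5.55 m/s.

v ≈ 5.55 m/s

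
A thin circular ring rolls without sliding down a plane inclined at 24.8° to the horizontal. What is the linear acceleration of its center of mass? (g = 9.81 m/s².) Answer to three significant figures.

a ≈ 2.06 m/s²

Here I = MR², so the shape factor k = I/(MR²) = 1.
Newton's second law down the slope: Mg sinθ − f = Ma. The torque equation fR = Iα (with α = a/R) gives f = kMa.
Eliminating f: Mg sinθ = (1+k)Ma, so a = g sinθ/(1+k) = 9.81 × sin24.8° / 2 ≈ 2.06 m/s².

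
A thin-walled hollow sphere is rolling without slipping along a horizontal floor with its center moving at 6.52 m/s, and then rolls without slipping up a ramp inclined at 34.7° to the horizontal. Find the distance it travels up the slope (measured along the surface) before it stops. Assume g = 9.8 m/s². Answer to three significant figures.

d ≈ 6.35 m

The moment of inertia is (2/3)MR², giving k ≡ I/(MR²) = 2/3.
Rolling without slipping gives ω = v/R, so the total kinetic energy is ½Mv² + ½Iω² = ½(1+k)Mv² = (5/6)Mv².
Setting this equal to Mgh gives the vertical rise h = (1+k)v₀²/(2g) = 1.667×6.52²/(2×9.8) = 3.615 m.
The distance along the slope is d = h/sinθ = 3.615/sin34.7° ≈ 6.35 m.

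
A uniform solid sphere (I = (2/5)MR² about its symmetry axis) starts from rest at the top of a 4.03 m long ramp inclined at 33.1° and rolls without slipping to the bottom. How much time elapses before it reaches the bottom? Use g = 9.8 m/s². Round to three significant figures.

t ≈ 1.45 s

The moment of inertia is (2/5)MR², giving k ≡ I/(MR²) = 0.4.
Newton's second law down the slope: Mg sinθ − f = Ma. The torque equation fR = Iα (with α = a/R) gives f = kMa.
Hence a = g sinθ/(1+k) = 9.8×sin33.1°/1.4 = 3.823 m/s².
Starting from rest, L = ½at², so t = √(2L/a) = √(2×4.03/3.823) ≈ 1.45 s.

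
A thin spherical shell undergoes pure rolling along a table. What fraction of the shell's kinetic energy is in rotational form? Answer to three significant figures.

For this body I = (2/3)MR², i.e. k = I/(MR²) = 2/3.
Since ω = v/R, the translational part is ½Mv² and the rotational part is ½I(v/R)² = ½kMv²; the total is ½(1+k)Mv².
The rotational fraction is therefore k/(1+k) = (2/3)/1.667 ≈ 0.400.

fraction ≈ 0.400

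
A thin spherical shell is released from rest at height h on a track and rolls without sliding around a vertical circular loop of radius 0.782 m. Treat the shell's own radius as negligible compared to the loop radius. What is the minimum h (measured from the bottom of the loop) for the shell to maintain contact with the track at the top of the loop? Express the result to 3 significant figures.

h_min ≈ 2.22 m

With I = (2/3)MR², the ratio k = I/(MR²) is 2/3.
At the top of the loop, the minimum-contact condition is Mg = Mv_top²/r, so v_top² = gr.
With ω = v/R, the kinetic energy at speed v is ½(1+k)Mv² = (5/6)Mv².
Energy conservation from release (height h) to the top (height 2r): Mgh = Mg(2r) + (5/6)M·gr.
Thus h_min = 2r + (1+k)r/2 = r(2 + 1.667/2) = 0.782 × 2.833 ≈ 2.22 m.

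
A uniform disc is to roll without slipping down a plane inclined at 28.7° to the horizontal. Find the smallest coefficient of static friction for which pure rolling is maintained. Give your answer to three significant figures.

With I = (1/2)MR², the ratio k = I/(MR²) is 0.5.
Translational: Mg sinθ − f = Ma. Rotational about the CM: fR = Iα = kMRa, so f = kMa.
These give a = g sinθ/(1+k) and the required friction f = kMg sinθ/(1+k).
With N = Mg cosθ, the no-slip condition f ≤ μN gives μ_min = f/N = k tanθ/(1+k).
μ_min = 0.5 × tan28.7° / 1.5 ≈ 0.182.

μ_min ≈ 0.182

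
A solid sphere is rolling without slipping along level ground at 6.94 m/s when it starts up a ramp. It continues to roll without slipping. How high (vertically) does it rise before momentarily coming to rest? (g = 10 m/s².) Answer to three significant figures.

h ≈ 3.37 m

For this body I = (2/5)MR², i.e. k = I/(MR²) = 0.4.
Pure rolling means v = ωR; then KE = ½Mv² + ½I(v/R)² = ½(1+k)Mv² = (7/10)Mv².
At the top the kinetic energy is zero, so (7/10)Mv₀² = Mgh.
Thus h = (1+k)v₀²/(2g) = 1.4 × 6.94² / (2 × 10) ≈ 3.37 m.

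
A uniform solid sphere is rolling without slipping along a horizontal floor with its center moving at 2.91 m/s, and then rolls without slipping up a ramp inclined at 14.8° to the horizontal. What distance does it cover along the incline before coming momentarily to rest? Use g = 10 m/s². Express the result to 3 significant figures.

With I = (2/5)MR², the ratio k = I/(MR²) is 0.4.
Since it rolls without slipping, ω = v/R and KE = ½Mv² + ½Iω² = ½(1+k)Mv² = (7/10)Mv².
Setting this equal to Mgh gives the vertical rise h = (1+k)v₀²/(2g) = 1.4×2.91²/(2×10) = 0.5928 m.
The distance along the slope is d = h/sinθ = 0.5928/sin14.8° ≈ 2.32 m.

d ≈ 2.32 m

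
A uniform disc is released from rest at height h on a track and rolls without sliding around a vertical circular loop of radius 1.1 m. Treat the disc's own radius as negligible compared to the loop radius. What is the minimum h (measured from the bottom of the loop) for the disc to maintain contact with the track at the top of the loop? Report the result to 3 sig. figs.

With I = (1/2)MR², the ratio k = I/(MR²) is 0.5.
At the top of the loop, the minimum-contact condition is Mg = Mv_top²/r, so v_top² = gr.
With ω = v/R, the kinetic energy at speed v is ½(1+k)Mv² = (3/4)Mv².
Energy conservation from release (height h) to the top (height 2r): Mgh = Mg(2r) + (3/4)M·gr.
Thus h_min = 2r + (1+k)r/2 = r(2 + 1.5/2) = 1.1 × 2.75 ≈ 3.03 m.

h_min ≈ 3.03 m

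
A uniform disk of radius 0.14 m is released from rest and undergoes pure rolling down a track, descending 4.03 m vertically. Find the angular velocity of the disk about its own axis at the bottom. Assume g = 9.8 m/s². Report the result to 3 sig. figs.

The moment of inertia is (1/2)MR², giving k ≡ I/(MR²) = 0.5.
The rolling condition ω = v/R makes the rotational term ½I(v/R)² = ½kMv², so KE_total = ½(1+k)Mv² = (3/4)Mv².
Energy conservation Mgh = ½(1+k)Mv² gives v = √(2gh/(1+k)) = √(2 × 9.8 × 4.03 / 1.5) = 7.257 m/s.
The angular speed follows from ω = v/R = 7.257/0.14 ≈ 51.8 rad/s.

ω ≈ 51.8 rad/s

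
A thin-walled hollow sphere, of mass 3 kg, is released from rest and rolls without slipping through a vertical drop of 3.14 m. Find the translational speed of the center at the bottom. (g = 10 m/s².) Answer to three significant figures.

For this body I = (2/3)MR², i.e. k = I/(MR²) = 2/3.
The rolling condition ω = v/R makes the rotational term ½I(v/R)² = ½kMv², so KE_total = ½(1+k)Mv² = (5/6)Mv².
Energy conservation: Mgh = (5/6)Mv², so v = √(2gh/(1+k)) = √(2 × 10 × 3.14 / 1.667) ≈ 6.14 m/s.

v ≈ 6.14 m/s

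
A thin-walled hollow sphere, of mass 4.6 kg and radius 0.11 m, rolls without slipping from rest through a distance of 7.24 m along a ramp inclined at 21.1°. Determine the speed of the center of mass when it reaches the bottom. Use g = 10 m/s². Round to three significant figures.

v ≈ 5.59 m/s

Here I = (2/3)MR², so the shape factor k = I/(MR²) = 2/3.
Since it rolls without slipping, ω = v/R and KE = ½Mv² + ½Iω² = ½(1+k)Mv² = (5/6)Mv².
The vertical drop is h = L sinθ = 7.24 × sin21.1° = 2.606 m.
Setting Mgh = (5/6)Mv² gives v = √(2gh/(1+k)) = √(2·10·2.606/1.667) ≈ 5.59 m/s.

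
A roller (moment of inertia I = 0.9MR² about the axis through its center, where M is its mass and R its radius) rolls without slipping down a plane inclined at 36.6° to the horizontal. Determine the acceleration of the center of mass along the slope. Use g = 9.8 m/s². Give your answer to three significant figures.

Here I = 0.9MR², so the shape factor k = I/(MR²) = 0.9.
Translational: Mg sinθ − f = Ma. Rotational about the CM: fR = Iα = kMRa, so f = kMa.
Eliminating f: Mg sinθ = (1+k)Ma, so a = g sinθ/(1+k) = 9.8 × sin36.6° / 1.9 ≈ 3.08 m/s².

a ≈ 3.08 m/s²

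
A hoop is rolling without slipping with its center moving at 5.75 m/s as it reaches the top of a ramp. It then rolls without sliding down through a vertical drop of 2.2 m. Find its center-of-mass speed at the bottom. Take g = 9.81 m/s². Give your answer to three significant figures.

v ≈ 7.39 m/s

Here I = MR², so the shape factor k = I/(MR²) = 1.
Pure rolling means v = ωR; then KE = ½Mv² + ½I(v/R)² = ½(1+k)Mv² = Mv².
Conserving energy between top and bottom: Mv² = Mv₀² + Mgh, hence v² = v₀² + 2gh/(1+k).
v = √(5.75² + 2×9.81×2.2/2) = √54.64 ≈ 7.39 m/s.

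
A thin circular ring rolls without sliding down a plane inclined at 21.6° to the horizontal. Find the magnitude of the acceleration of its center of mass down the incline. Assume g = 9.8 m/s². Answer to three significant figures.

a ≈ 1.80 m/s²

Here I = MR², so the shape factor k = I/(MR²) = 1.
Translational: Mg sinθ − f = Ma. Rotational about the CM: fR = Iα = kMRa, so f = kMa.
Eliminating f: Mg sinθ = (1+k)Ma, so a = g sinθ/(1+k) = 9.8 × sin21.6° / 2 ≈ 1.80 m/s².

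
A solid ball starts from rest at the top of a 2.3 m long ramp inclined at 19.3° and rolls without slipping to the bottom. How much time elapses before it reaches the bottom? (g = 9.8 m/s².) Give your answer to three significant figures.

For this body I = (2/5)MR², i.e. k = I/(MR²) = 0.4.
Translational: Mg sinθ − f = Ma. Rotational about the CM: fR = Iα = kMRa, so f = kMa.
Hence a = g sinθ/(1+k) = 9.8×sin19.3°/1.4 = 2.314 m/s².
Starting from rest, L = ½at², so t = √(2L/a) = √(2×2.3/2.314) ≈ 1.41 s.

t ≈ 1.41 s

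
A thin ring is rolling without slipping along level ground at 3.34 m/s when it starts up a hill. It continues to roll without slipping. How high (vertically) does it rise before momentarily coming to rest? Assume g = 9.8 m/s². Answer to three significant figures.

h ≈ 1.14 m

The moment of inertia is MR², giving k ≡ I/(MR²) = 1.
Since it rolls without slipping, ω = v/R and KE = ½Mv² + ½Iω² = ½(1+k)Mv² = Mv².
At the top the kinetic energy is zero, so Mv₀² = Mgh.
Thus h = (1+k)v₀²/(2g) = 2 × 3.34² / (2 × 9.8) ≈ 1.14 m.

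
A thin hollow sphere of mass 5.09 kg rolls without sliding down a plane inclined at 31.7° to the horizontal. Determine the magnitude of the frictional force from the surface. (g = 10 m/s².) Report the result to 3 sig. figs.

For this body I = (2/3)MR², i.e. k = I/(MR²) = 2/3.
Newton's second law down the slope: Mg sinθ − f = Ma. The torque equation fR = Iα (with α = a/R) gives f = kMa.
Combining, a = g sinθ/(1+k) and f = kMa = kMg sinθ/(1+k).
f = (2/3) × 5.09 × 10 × sin31.7° / 1.667 ≈ 10.7 N.

f ≈ 10.7 N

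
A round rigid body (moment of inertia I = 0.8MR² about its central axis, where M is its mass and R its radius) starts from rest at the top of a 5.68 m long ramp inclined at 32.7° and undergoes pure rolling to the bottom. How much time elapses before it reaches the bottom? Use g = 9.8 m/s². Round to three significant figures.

Here I = 0.8MR², so the shape factor k = I/(MR²) = 0.8.
Newton's second law down the slope: Mg sinθ − f = Ma. The torque equation fR = Iα (with α = a/R) gives f = kMa.
Hence a = g sinθ/(1+k) = 9.8×sin32.7°/1.8 = 2.941 m/s².
Starting from rest, L = ½at², so t = √(2L/a) = √(2×5.68/2.941) ≈ 1.97 s.

t ≈ 1.97 s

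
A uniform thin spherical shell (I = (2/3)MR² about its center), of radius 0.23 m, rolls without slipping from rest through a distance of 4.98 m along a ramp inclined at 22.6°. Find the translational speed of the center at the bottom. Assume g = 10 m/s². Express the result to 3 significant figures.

v ≈ 4.79 m/s

For this body I = (2/3)MR², i.e. k = I/(MR²) = 2/3.
Since it rolls without slipping, ω = v/R and KE = ½Mv² + ½Iω² = ½(1+k)Mv² = (5/6)Mv².
The vertical drop is h = L sinθ = 4.98 × sin22.6° = 1.914 m.
Energy conservation: Mgh = (5/6)Mv², so v = √(2gh/(1+k)) = √(2 × 10 × 1.914 / 1.667) ≈ 4.79 m/s.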